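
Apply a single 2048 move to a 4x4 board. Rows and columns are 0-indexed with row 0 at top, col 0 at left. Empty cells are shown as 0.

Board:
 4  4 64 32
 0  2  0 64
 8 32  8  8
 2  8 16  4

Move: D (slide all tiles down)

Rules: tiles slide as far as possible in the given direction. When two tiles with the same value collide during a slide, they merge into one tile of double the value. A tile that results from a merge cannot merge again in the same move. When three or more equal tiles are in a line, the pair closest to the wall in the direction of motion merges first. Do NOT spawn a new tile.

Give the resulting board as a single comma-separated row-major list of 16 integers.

Answer: 0, 4, 0, 32, 4, 2, 64, 64, 8, 32, 8, 8, 2, 8, 16, 4

Derivation:
Slide down:
col 0: [4, 0, 8, 2] -> [0, 4, 8, 2]
col 1: [4, 2, 32, 8] -> [4, 2, 32, 8]
col 2: [64, 0, 8, 16] -> [0, 64, 8, 16]
col 3: [32, 64, 8, 4] -> [32, 64, 8, 4]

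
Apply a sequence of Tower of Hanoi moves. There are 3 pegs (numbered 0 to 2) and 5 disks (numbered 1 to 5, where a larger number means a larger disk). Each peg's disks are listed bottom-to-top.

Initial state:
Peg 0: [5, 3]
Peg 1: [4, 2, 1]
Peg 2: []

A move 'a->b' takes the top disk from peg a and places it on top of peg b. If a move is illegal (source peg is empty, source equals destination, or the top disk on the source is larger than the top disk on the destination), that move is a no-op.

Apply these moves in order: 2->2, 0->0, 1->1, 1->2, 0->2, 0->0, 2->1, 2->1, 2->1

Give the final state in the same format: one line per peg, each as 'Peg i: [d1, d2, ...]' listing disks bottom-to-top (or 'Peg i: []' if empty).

After move 1 (2->2):
Peg 0: [5, 3]
Peg 1: [4, 2, 1]
Peg 2: []

After move 2 (0->0):
Peg 0: [5, 3]
Peg 1: [4, 2, 1]
Peg 2: []

After move 3 (1->1):
Peg 0: [5, 3]
Peg 1: [4, 2, 1]
Peg 2: []

After move 4 (1->2):
Peg 0: [5, 3]
Peg 1: [4, 2]
Peg 2: [1]

After move 5 (0->2):
Peg 0: [5, 3]
Peg 1: [4, 2]
Peg 2: [1]

After move 6 (0->0):
Peg 0: [5, 3]
Peg 1: [4, 2]
Peg 2: [1]

After move 7 (2->1):
Peg 0: [5, 3]
Peg 1: [4, 2, 1]
Peg 2: []

After move 8 (2->1):
Peg 0: [5, 3]
Peg 1: [4, 2, 1]
Peg 2: []

After move 9 (2->1):
Peg 0: [5, 3]
Peg 1: [4, 2, 1]
Peg 2: []

Answer: Peg 0: [5, 3]
Peg 1: [4, 2, 1]
Peg 2: []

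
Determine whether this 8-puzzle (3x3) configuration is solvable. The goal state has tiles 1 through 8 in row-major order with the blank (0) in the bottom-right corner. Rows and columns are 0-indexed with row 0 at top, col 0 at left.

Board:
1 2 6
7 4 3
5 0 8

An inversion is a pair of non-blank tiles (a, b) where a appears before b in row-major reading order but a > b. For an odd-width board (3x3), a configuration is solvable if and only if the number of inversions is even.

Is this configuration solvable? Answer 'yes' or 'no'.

Inversions (pairs i<j in row-major order where tile[i] > tile[j] > 0): 7
7 is odd, so the puzzle is not solvable.

Answer: no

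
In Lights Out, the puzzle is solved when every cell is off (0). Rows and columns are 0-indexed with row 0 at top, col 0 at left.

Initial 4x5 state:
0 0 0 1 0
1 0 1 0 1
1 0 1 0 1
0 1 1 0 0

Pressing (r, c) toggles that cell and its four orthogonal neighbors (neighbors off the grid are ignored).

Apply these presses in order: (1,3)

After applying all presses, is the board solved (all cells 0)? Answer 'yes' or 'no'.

After press 1 at (1,3):
0 0 0 0 0
1 0 0 1 0
1 0 1 1 1
0 1 1 0 0

Lights still on: 8

Answer: no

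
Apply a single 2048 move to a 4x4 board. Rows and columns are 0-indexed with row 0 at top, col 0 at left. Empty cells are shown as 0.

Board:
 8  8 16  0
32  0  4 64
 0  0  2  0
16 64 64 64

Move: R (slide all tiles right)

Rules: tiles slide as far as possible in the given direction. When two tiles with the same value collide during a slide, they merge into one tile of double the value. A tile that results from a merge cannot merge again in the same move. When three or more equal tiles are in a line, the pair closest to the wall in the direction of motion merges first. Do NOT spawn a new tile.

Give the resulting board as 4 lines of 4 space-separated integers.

Answer:   0   0  16  16
  0  32   4  64
  0   0   0   2
  0  16  64 128

Derivation:
Slide right:
row 0: [8, 8, 16, 0] -> [0, 0, 16, 16]
row 1: [32, 0, 4, 64] -> [0, 32, 4, 64]
row 2: [0, 0, 2, 0] -> [0, 0, 0, 2]
row 3: [16, 64, 64, 64] -> [0, 16, 64, 128]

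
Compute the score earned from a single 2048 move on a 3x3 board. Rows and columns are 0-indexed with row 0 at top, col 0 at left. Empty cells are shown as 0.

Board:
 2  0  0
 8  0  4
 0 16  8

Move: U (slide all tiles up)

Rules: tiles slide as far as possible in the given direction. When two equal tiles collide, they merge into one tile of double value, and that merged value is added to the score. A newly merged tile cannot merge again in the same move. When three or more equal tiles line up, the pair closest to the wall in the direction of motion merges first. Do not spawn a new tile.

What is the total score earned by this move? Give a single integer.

Answer: 0

Derivation:
Slide up:
col 0: [2, 8, 0] -> [2, 8, 0]  score +0 (running 0)
col 1: [0, 0, 16] -> [16, 0, 0]  score +0 (running 0)
col 2: [0, 4, 8] -> [4, 8, 0]  score +0 (running 0)
Board after move:
 2 16  4
 8  0  8
 0  0  0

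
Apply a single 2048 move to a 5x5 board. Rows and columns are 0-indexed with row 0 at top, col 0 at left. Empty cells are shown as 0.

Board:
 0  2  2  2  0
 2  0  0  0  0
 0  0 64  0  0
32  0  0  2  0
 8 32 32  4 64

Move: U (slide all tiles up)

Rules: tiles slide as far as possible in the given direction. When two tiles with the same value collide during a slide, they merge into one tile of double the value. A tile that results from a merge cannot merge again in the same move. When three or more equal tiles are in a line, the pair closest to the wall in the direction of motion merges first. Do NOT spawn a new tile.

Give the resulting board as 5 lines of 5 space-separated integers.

Slide up:
col 0: [0, 2, 0, 32, 8] -> [2, 32, 8, 0, 0]
col 1: [2, 0, 0, 0, 32] -> [2, 32, 0, 0, 0]
col 2: [2, 0, 64, 0, 32] -> [2, 64, 32, 0, 0]
col 3: [2, 0, 0, 2, 4] -> [4, 4, 0, 0, 0]
col 4: [0, 0, 0, 0, 64] -> [64, 0, 0, 0, 0]

Answer:  2  2  2  4 64
32 32 64  4  0
 8  0 32  0  0
 0  0  0  0  0
 0  0  0  0  0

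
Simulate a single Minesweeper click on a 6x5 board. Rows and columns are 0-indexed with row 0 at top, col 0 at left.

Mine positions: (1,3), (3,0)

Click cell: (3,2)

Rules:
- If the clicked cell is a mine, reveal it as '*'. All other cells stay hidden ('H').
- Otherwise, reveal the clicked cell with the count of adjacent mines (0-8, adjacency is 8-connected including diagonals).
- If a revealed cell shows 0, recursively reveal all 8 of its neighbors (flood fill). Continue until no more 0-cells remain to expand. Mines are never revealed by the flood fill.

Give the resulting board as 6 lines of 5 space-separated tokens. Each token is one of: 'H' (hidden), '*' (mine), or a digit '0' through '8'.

H H H H H
H H H H H
H 1 1 1 1
H 1 0 0 0
1 1 0 0 0
0 0 0 0 0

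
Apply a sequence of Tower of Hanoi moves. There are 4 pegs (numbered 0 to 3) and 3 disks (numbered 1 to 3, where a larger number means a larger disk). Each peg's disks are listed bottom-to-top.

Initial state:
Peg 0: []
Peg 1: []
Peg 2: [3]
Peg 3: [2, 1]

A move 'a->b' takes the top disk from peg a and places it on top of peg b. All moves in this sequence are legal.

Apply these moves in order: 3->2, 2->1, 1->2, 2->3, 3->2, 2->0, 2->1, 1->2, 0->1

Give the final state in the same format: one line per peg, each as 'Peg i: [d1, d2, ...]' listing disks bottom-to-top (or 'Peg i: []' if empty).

After move 1 (3->2):
Peg 0: []
Peg 1: []
Peg 2: [3, 1]
Peg 3: [2]

After move 2 (2->1):
Peg 0: []
Peg 1: [1]
Peg 2: [3]
Peg 3: [2]

After move 3 (1->2):
Peg 0: []
Peg 1: []
Peg 2: [3, 1]
Peg 3: [2]

After move 4 (2->3):
Peg 0: []
Peg 1: []
Peg 2: [3]
Peg 3: [2, 1]

After move 5 (3->2):
Peg 0: []
Peg 1: []
Peg 2: [3, 1]
Peg 3: [2]

After move 6 (2->0):
Peg 0: [1]
Peg 1: []
Peg 2: [3]
Peg 3: [2]

After move 7 (2->1):
Peg 0: [1]
Peg 1: [3]
Peg 2: []
Peg 3: [2]

After move 8 (1->2):
Peg 0: [1]
Peg 1: []
Peg 2: [3]
Peg 3: [2]

After move 9 (0->1):
Peg 0: []
Peg 1: [1]
Peg 2: [3]
Peg 3: [2]

Answer: Peg 0: []
Peg 1: [1]
Peg 2: [3]
Peg 3: [2]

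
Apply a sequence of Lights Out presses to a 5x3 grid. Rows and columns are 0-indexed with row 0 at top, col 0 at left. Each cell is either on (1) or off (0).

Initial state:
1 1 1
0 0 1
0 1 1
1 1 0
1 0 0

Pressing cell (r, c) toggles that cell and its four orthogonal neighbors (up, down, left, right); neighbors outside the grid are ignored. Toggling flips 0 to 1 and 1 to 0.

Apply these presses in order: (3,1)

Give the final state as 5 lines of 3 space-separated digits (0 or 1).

Answer: 1 1 1
0 0 1
0 0 1
0 0 1
1 1 0

Derivation:
After press 1 at (3,1):
1 1 1
0 0 1
0 0 1
0 0 1
1 1 0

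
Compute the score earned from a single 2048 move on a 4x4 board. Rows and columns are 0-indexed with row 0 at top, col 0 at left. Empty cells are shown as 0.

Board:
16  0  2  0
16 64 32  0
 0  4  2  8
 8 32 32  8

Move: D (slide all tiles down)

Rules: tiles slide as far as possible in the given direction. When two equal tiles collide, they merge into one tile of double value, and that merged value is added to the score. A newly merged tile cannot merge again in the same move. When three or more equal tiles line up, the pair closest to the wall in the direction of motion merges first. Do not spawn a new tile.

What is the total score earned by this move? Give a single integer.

Answer: 48

Derivation:
Slide down:
col 0: [16, 16, 0, 8] -> [0, 0, 32, 8]  score +32 (running 32)
col 1: [0, 64, 4, 32] -> [0, 64, 4, 32]  score +0 (running 32)
col 2: [2, 32, 2, 32] -> [2, 32, 2, 32]  score +0 (running 32)
col 3: [0, 0, 8, 8] -> [0, 0, 0, 16]  score +16 (running 48)
Board after move:
 0  0  2  0
 0 64 32  0
32  4  2  0
 8 32 32 16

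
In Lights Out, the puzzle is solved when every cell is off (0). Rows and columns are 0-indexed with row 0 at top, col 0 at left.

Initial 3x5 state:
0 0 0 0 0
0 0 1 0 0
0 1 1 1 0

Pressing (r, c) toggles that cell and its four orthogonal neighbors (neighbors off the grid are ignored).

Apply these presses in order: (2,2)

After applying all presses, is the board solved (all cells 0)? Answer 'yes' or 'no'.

Answer: yes

Derivation:
After press 1 at (2,2):
0 0 0 0 0
0 0 0 0 0
0 0 0 0 0

Lights still on: 0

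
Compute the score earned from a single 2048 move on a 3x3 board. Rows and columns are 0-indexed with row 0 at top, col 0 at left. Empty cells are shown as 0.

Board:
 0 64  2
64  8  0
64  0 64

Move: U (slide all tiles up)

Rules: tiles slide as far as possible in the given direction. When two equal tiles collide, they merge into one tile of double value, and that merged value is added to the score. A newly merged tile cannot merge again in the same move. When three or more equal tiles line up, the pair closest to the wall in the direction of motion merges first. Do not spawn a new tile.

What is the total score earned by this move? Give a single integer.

Answer: 128

Derivation:
Slide up:
col 0: [0, 64, 64] -> [128, 0, 0]  score +128 (running 128)
col 1: [64, 8, 0] -> [64, 8, 0]  score +0 (running 128)
col 2: [2, 0, 64] -> [2, 64, 0]  score +0 (running 128)
Board after move:
128  64   2
  0   8  64
  0   0   0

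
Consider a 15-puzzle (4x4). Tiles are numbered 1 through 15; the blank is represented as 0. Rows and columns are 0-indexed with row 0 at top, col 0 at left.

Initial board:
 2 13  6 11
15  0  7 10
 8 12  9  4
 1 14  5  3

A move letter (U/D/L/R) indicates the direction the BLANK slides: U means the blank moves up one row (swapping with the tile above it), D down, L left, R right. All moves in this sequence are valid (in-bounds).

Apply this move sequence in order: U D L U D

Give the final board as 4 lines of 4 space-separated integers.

After move 1 (U):
 2  0  6 11
15 13  7 10
 8 12  9  4
 1 14  5  3

After move 2 (D):
 2 13  6 11
15  0  7 10
 8 12  9  4
 1 14  5  3

After move 3 (L):
 2 13  6 11
 0 15  7 10
 8 12  9  4
 1 14  5  3

After move 4 (U):
 0 13  6 11
 2 15  7 10
 8 12  9  4
 1 14  5  3

After move 5 (D):
 2 13  6 11
 0 15  7 10
 8 12  9  4
 1 14  5  3

Answer:  2 13  6 11
 0 15  7 10
 8 12  9  4
 1 14  5  3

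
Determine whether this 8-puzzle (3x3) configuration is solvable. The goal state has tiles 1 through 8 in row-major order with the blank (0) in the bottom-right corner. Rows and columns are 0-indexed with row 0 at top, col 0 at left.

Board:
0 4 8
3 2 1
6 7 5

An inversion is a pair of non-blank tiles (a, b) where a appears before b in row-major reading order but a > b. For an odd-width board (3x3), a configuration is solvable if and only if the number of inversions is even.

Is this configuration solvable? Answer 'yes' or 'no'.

Answer: yes

Derivation:
Inversions (pairs i<j in row-major order where tile[i] > tile[j] > 0): 14
14 is even, so the puzzle is solvable.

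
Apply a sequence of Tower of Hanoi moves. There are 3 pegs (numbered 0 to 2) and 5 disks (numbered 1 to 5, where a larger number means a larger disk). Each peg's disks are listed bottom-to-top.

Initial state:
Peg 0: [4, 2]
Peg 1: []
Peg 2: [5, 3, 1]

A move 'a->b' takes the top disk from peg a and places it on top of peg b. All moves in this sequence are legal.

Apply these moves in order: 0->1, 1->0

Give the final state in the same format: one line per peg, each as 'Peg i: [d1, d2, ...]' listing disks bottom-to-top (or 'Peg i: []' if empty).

Answer: Peg 0: [4, 2]
Peg 1: []
Peg 2: [5, 3, 1]

Derivation:
After move 1 (0->1):
Peg 0: [4]
Peg 1: [2]
Peg 2: [5, 3, 1]

After move 2 (1->0):
Peg 0: [4, 2]
Peg 1: []
Peg 2: [5, 3, 1]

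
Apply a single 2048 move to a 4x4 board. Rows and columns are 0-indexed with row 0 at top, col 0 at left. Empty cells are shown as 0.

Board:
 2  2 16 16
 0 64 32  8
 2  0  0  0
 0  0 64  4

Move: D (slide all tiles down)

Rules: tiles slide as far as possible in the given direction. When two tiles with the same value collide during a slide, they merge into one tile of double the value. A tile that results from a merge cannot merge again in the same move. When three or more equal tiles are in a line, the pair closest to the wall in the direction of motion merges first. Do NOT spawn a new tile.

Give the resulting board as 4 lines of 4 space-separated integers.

Slide down:
col 0: [2, 0, 2, 0] -> [0, 0, 0, 4]
col 1: [2, 64, 0, 0] -> [0, 0, 2, 64]
col 2: [16, 32, 0, 64] -> [0, 16, 32, 64]
col 3: [16, 8, 0, 4] -> [0, 16, 8, 4]

Answer:  0  0  0  0
 0  0 16 16
 0  2 32  8
 4 64 64  4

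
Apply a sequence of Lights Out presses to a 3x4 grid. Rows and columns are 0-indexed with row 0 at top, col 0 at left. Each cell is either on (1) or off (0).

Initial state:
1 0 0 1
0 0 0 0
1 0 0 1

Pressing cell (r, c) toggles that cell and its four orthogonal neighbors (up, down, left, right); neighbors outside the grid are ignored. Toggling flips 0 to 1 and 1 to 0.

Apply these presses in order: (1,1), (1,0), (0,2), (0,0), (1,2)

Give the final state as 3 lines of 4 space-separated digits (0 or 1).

Answer: 1 1 0 0
1 1 1 1
0 1 1 1

Derivation:
After press 1 at (1,1):
1 1 0 1
1 1 1 0
1 1 0 1

After press 2 at (1,0):
0 1 0 1
0 0 1 0
0 1 0 1

After press 3 at (0,2):
0 0 1 0
0 0 0 0
0 1 0 1

After press 4 at (0,0):
1 1 1 0
1 0 0 0
0 1 0 1

After press 5 at (1,2):
1 1 0 0
1 1 1 1
0 1 1 1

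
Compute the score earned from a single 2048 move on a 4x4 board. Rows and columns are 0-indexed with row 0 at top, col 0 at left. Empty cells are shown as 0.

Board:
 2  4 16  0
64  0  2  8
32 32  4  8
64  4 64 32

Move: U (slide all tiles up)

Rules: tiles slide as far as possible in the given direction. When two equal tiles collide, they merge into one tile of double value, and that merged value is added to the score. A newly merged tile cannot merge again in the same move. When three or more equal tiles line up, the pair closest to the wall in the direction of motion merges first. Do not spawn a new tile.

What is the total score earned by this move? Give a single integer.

Slide up:
col 0: [2, 64, 32, 64] -> [2, 64, 32, 64]  score +0 (running 0)
col 1: [4, 0, 32, 4] -> [4, 32, 4, 0]  score +0 (running 0)
col 2: [16, 2, 4, 64] -> [16, 2, 4, 64]  score +0 (running 0)
col 3: [0, 8, 8, 32] -> [16, 32, 0, 0]  score +16 (running 16)
Board after move:
 2  4 16 16
64 32  2 32
32  4  4  0
64  0 64  0

Answer: 16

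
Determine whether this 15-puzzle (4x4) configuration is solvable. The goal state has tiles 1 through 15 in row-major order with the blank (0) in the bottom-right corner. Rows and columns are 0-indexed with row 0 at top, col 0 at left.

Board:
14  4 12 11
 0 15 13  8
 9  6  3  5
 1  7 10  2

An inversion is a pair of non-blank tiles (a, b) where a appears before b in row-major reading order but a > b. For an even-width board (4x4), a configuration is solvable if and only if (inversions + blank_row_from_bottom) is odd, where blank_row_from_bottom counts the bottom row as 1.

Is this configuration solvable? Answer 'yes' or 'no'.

Inversions: 76
Blank is in row 1 (0-indexed from top), which is row 3 counting from the bottom (bottom = 1).
76 + 3 = 79, which is odd, so the puzzle is solvable.

Answer: yes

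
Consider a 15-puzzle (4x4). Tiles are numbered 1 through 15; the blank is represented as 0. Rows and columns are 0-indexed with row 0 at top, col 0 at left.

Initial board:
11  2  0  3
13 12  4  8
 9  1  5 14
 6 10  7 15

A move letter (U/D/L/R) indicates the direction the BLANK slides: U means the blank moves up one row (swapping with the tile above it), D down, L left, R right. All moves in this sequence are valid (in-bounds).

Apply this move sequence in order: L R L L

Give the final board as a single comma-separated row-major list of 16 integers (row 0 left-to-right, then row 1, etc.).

Answer: 0, 11, 2, 3, 13, 12, 4, 8, 9, 1, 5, 14, 6, 10, 7, 15

Derivation:
After move 1 (L):
11  0  2  3
13 12  4  8
 9  1  5 14
 6 10  7 15

After move 2 (R):
11  2  0  3
13 12  4  8
 9  1  5 14
 6 10  7 15

After move 3 (L):
11  0  2  3
13 12  4  8
 9  1  5 14
 6 10  7 15

After move 4 (L):
 0 11  2  3
13 12  4  8
 9  1  5 14
 6 10  7 15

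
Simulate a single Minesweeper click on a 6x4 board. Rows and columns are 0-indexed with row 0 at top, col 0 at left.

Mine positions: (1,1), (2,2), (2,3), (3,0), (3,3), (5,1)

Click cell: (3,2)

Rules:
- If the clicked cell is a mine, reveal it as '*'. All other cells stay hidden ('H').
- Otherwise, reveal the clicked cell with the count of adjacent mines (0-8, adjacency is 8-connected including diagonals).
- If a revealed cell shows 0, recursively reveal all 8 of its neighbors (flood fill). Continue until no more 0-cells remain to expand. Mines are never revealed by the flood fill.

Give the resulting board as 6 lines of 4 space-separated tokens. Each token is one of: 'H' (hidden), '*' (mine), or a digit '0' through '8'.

H H H H
H H H H
H H H H
H H 3 H
H H H H
H H H H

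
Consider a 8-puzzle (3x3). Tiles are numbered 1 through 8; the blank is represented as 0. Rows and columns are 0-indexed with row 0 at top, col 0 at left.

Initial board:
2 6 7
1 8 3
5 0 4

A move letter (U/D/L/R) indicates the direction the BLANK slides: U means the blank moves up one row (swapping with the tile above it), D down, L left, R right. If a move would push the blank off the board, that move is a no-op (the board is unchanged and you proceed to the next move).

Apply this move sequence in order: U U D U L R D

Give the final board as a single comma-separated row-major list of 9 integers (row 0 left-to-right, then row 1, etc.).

After move 1 (U):
2 6 7
1 0 3
5 8 4

After move 2 (U):
2 0 7
1 6 3
5 8 4

After move 3 (D):
2 6 7
1 0 3
5 8 4

After move 4 (U):
2 0 7
1 6 3
5 8 4

After move 5 (L):
0 2 7
1 6 3
5 8 4

After move 6 (R):
2 0 7
1 6 3
5 8 4

After move 7 (D):
2 6 7
1 0 3
5 8 4

Answer: 2, 6, 7, 1, 0, 3, 5, 8, 4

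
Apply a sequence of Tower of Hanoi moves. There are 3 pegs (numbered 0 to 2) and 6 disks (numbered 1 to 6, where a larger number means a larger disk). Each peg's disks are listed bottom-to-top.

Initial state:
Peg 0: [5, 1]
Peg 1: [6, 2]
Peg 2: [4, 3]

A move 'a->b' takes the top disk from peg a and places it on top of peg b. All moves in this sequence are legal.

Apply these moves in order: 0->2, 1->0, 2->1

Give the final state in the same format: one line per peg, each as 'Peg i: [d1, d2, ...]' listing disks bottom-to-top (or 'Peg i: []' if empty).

After move 1 (0->2):
Peg 0: [5]
Peg 1: [6, 2]
Peg 2: [4, 3, 1]

After move 2 (1->0):
Peg 0: [5, 2]
Peg 1: [6]
Peg 2: [4, 3, 1]

After move 3 (2->1):
Peg 0: [5, 2]
Peg 1: [6, 1]
Peg 2: [4, 3]

Answer: Peg 0: [5, 2]
Peg 1: [6, 1]
Peg 2: [4, 3]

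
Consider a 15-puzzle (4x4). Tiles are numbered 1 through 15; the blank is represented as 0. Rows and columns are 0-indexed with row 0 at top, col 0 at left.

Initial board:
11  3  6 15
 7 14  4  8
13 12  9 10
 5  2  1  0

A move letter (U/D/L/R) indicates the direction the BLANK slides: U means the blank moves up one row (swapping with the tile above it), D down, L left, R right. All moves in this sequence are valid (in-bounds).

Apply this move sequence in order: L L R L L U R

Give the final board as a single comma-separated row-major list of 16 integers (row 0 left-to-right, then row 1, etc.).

Answer: 11, 3, 6, 15, 7, 14, 4, 8, 12, 0, 9, 10, 13, 5, 2, 1

Derivation:
After move 1 (L):
11  3  6 15
 7 14  4  8
13 12  9 10
 5  2  0  1

After move 2 (L):
11  3  6 15
 7 14  4  8
13 12  9 10
 5  0  2  1

After move 3 (R):
11  3  6 15
 7 14  4  8
13 12  9 10
 5  2  0  1

After move 4 (L):
11  3  6 15
 7 14  4  8
13 12  9 10
 5  0  2  1

After move 5 (L):
11  3  6 15
 7 14  4  8
13 12  9 10
 0  5  2  1

After move 6 (U):
11  3  6 15
 7 14  4  8
 0 12  9 10
13  5  2  1

After move 7 (R):
11  3  6 15
 7 14  4  8
12  0  9 10
13  5  2  1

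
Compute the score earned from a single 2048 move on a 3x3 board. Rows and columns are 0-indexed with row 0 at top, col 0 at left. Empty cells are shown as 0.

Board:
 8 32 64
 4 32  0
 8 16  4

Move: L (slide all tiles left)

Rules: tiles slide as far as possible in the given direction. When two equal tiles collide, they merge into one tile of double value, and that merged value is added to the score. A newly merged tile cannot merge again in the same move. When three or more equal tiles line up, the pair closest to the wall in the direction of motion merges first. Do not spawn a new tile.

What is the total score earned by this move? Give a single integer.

Answer: 0

Derivation:
Slide left:
row 0: [8, 32, 64] -> [8, 32, 64]  score +0 (running 0)
row 1: [4, 32, 0] -> [4, 32, 0]  score +0 (running 0)
row 2: [8, 16, 4] -> [8, 16, 4]  score +0 (running 0)
Board after move:
 8 32 64
 4 32  0
 8 16  4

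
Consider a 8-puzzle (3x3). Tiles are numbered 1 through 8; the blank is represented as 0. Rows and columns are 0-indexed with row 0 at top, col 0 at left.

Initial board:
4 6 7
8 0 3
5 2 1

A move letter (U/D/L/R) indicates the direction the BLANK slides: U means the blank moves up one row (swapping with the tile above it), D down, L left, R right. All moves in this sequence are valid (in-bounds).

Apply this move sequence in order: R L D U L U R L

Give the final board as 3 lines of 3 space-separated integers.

Answer: 0 6 7
4 8 3
5 2 1

Derivation:
After move 1 (R):
4 6 7
8 3 0
5 2 1

After move 2 (L):
4 6 7
8 0 3
5 2 1

After move 3 (D):
4 6 7
8 2 3
5 0 1

After move 4 (U):
4 6 7
8 0 3
5 2 1

After move 5 (L):
4 6 7
0 8 3
5 2 1

After move 6 (U):
0 6 7
4 8 3
5 2 1

After move 7 (R):
6 0 7
4 8 3
5 2 1

After move 8 (L):
0 6 7
4 8 3
5 2 1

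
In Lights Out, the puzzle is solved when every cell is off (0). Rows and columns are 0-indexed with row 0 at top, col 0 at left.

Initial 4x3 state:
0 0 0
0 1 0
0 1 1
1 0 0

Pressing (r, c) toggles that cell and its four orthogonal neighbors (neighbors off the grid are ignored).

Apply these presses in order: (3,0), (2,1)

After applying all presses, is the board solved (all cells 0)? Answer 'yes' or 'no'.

Answer: yes

Derivation:
After press 1 at (3,0):
0 0 0
0 1 0
1 1 1
0 1 0

After press 2 at (2,1):
0 0 0
0 0 0
0 0 0
0 0 0

Lights still on: 0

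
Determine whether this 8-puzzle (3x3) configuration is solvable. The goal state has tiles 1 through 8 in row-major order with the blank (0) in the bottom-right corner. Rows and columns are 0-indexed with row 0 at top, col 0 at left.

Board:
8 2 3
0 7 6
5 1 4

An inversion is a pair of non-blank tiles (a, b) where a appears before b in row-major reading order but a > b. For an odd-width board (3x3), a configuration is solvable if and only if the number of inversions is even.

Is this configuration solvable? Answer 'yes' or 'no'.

Answer: yes

Derivation:
Inversions (pairs i<j in row-major order where tile[i] > tile[j] > 0): 18
18 is even, so the puzzle is solvable.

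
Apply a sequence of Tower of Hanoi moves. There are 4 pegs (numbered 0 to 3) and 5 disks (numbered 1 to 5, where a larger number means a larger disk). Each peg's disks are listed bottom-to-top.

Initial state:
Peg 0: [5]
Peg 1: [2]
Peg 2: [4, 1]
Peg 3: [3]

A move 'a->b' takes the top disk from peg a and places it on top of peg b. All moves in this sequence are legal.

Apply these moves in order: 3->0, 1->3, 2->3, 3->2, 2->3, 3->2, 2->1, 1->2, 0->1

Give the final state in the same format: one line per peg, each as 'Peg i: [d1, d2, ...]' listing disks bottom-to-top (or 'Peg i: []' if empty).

Answer: Peg 0: [5]
Peg 1: [3]
Peg 2: [4, 1]
Peg 3: [2]

Derivation:
After move 1 (3->0):
Peg 0: [5, 3]
Peg 1: [2]
Peg 2: [4, 1]
Peg 3: []

After move 2 (1->3):
Peg 0: [5, 3]
Peg 1: []
Peg 2: [4, 1]
Peg 3: [2]

After move 3 (2->3):
Peg 0: [5, 3]
Peg 1: []
Peg 2: [4]
Peg 3: [2, 1]

After move 4 (3->2):
Peg 0: [5, 3]
Peg 1: []
Peg 2: [4, 1]
Peg 3: [2]

After move 5 (2->3):
Peg 0: [5, 3]
Peg 1: []
Peg 2: [4]
Peg 3: [2, 1]

After move 6 (3->2):
Peg 0: [5, 3]
Peg 1: []
Peg 2: [4, 1]
Peg 3: [2]

After move 7 (2->1):
Peg 0: [5, 3]
Peg 1: [1]
Peg 2: [4]
Peg 3: [2]

After move 8 (1->2):
Peg 0: [5, 3]
Peg 1: []
Peg 2: [4, 1]
Peg 3: [2]

After move 9 (0->1):
Peg 0: [5]
Peg 1: [3]
Peg 2: [4, 1]
Peg 3: [2]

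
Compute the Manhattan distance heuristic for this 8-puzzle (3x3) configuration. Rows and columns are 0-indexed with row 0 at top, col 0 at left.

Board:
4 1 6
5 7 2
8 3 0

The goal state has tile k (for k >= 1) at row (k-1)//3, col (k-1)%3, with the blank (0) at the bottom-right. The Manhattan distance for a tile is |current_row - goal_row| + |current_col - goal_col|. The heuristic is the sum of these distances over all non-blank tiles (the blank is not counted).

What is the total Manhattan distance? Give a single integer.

Tile 4: at (0,0), goal (1,0), distance |0-1|+|0-0| = 1
Tile 1: at (0,1), goal (0,0), distance |0-0|+|1-0| = 1
Tile 6: at (0,2), goal (1,2), distance |0-1|+|2-2| = 1
Tile 5: at (1,0), goal (1,1), distance |1-1|+|0-1| = 1
Tile 7: at (1,1), goal (2,0), distance |1-2|+|1-0| = 2
Tile 2: at (1,2), goal (0,1), distance |1-0|+|2-1| = 2
Tile 8: at (2,0), goal (2,1), distance |2-2|+|0-1| = 1
Tile 3: at (2,1), goal (0,2), distance |2-0|+|1-2| = 3
Sum: 1 + 1 + 1 + 1 + 2 + 2 + 1 + 3 = 12

Answer: 12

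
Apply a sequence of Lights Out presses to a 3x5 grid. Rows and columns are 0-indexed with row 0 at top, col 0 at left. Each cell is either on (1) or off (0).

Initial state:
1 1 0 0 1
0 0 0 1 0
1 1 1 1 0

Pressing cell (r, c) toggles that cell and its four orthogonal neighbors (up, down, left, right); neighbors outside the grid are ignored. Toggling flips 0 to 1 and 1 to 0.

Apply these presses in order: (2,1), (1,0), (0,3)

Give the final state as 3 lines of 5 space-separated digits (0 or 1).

After press 1 at (2,1):
1 1 0 0 1
0 1 0 1 0
0 0 0 1 0

After press 2 at (1,0):
0 1 0 0 1
1 0 0 1 0
1 0 0 1 0

After press 3 at (0,3):
0 1 1 1 0
1 0 0 0 0
1 0 0 1 0

Answer: 0 1 1 1 0
1 0 0 0 0
1 0 0 1 0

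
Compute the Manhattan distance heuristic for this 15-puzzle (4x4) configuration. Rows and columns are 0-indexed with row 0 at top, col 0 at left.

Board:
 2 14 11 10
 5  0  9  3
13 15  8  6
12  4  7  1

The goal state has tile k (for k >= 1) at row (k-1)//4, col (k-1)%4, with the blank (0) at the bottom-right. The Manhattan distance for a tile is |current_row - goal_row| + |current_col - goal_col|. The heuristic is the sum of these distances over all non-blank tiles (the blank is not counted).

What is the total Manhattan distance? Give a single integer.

Tile 2: (0,0)->(0,1) = 1
Tile 14: (0,1)->(3,1) = 3
Tile 11: (0,2)->(2,2) = 2
Tile 10: (0,3)->(2,1) = 4
Tile 5: (1,0)->(1,0) = 0
Tile 9: (1,2)->(2,0) = 3
Tile 3: (1,3)->(0,2) = 2
Tile 13: (2,0)->(3,0) = 1
Tile 15: (2,1)->(3,2) = 2
Tile 8: (2,2)->(1,3) = 2
Tile 6: (2,3)->(1,1) = 3
Tile 12: (3,0)->(2,3) = 4
Tile 4: (3,1)->(0,3) = 5
Tile 7: (3,2)->(1,2) = 2
Tile 1: (3,3)->(0,0) = 6
Sum: 1 + 3 + 2 + 4 + 0 + 3 + 2 + 1 + 2 + 2 + 3 + 4 + 5 + 2 + 6 = 40

Answer: 40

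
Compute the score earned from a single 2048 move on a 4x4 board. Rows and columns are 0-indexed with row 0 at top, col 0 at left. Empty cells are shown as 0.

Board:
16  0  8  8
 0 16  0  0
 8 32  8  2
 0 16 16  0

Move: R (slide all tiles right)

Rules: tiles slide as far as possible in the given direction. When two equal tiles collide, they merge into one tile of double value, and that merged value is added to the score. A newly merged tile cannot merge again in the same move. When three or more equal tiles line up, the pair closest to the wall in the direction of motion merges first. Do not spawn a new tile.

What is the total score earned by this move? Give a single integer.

Answer: 48

Derivation:
Slide right:
row 0: [16, 0, 8, 8] -> [0, 0, 16, 16]  score +16 (running 16)
row 1: [0, 16, 0, 0] -> [0, 0, 0, 16]  score +0 (running 16)
row 2: [8, 32, 8, 2] -> [8, 32, 8, 2]  score +0 (running 16)
row 3: [0, 16, 16, 0] -> [0, 0, 0, 32]  score +32 (running 48)
Board after move:
 0  0 16 16
 0  0  0 16
 8 32  8  2
 0  0  0 32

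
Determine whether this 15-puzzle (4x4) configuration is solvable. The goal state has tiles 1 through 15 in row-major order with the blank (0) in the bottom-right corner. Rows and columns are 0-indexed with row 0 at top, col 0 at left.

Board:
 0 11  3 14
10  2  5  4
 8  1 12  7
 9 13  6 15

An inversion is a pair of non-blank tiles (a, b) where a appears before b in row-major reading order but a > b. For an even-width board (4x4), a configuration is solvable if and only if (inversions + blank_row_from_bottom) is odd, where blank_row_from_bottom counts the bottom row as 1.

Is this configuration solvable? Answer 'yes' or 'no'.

Inversions: 44
Blank is in row 0 (0-indexed from top), which is row 4 counting from the bottom (bottom = 1).
44 + 4 = 48, which is even, so the puzzle is not solvable.

Answer: no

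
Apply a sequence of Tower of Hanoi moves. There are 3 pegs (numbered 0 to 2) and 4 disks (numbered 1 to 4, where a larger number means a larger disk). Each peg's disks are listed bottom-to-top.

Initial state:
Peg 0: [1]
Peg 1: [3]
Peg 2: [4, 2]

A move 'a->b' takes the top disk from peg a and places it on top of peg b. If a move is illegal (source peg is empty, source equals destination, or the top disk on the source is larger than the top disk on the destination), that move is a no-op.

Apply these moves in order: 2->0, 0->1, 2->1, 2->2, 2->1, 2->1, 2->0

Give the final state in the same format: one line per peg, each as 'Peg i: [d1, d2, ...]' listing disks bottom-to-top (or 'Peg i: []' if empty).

Answer: Peg 0: [2]
Peg 1: [3, 1]
Peg 2: [4]

Derivation:
After move 1 (2->0):
Peg 0: [1]
Peg 1: [3]
Peg 2: [4, 2]

After move 2 (0->1):
Peg 0: []
Peg 1: [3, 1]
Peg 2: [4, 2]

After move 3 (2->1):
Peg 0: []
Peg 1: [3, 1]
Peg 2: [4, 2]

After move 4 (2->2):
Peg 0: []
Peg 1: [3, 1]
Peg 2: [4, 2]

After move 5 (2->1):
Peg 0: []
Peg 1: [3, 1]
Peg 2: [4, 2]

After move 6 (2->1):
Peg 0: []
Peg 1: [3, 1]
Peg 2: [4, 2]

After move 7 (2->0):
Peg 0: [2]
Peg 1: [3, 1]
Peg 2: [4]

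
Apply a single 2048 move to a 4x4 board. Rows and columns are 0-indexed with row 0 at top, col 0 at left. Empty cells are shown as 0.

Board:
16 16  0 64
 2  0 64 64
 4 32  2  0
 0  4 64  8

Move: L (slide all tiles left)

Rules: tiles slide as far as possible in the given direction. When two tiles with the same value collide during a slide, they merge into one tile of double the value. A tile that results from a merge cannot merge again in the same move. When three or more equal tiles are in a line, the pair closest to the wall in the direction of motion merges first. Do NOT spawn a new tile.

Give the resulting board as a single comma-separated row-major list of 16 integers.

Answer: 32, 64, 0, 0, 2, 128, 0, 0, 4, 32, 2, 0, 4, 64, 8, 0

Derivation:
Slide left:
row 0: [16, 16, 0, 64] -> [32, 64, 0, 0]
row 1: [2, 0, 64, 64] -> [2, 128, 0, 0]
row 2: [4, 32, 2, 0] -> [4, 32, 2, 0]
row 3: [0, 4, 64, 8] -> [4, 64, 8, 0]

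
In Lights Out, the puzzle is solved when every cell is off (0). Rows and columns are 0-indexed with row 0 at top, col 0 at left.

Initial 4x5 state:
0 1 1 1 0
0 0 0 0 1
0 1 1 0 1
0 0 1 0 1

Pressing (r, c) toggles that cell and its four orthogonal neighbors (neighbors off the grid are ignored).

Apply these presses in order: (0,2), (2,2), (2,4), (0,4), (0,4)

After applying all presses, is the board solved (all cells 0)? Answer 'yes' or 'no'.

After press 1 at (0,2):
0 0 0 0 0
0 0 1 0 1
0 1 1 0 1
0 0 1 0 1

After press 2 at (2,2):
0 0 0 0 0
0 0 0 0 1
0 0 0 1 1
0 0 0 0 1

After press 3 at (2,4):
0 0 0 0 0
0 0 0 0 0
0 0 0 0 0
0 0 0 0 0

After press 4 at (0,4):
0 0 0 1 1
0 0 0 0 1
0 0 0 0 0
0 0 0 0 0

After press 5 at (0,4):
0 0 0 0 0
0 0 0 0 0
0 0 0 0 0
0 0 0 0 0

Lights still on: 0

Answer: yes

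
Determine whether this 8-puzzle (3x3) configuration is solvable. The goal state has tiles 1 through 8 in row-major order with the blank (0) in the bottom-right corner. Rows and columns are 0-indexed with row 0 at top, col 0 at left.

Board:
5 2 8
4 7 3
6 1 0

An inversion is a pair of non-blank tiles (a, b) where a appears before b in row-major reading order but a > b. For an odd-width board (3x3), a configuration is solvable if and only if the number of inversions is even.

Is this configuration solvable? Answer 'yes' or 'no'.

Answer: no

Derivation:
Inversions (pairs i<j in row-major order where tile[i] > tile[j] > 0): 17
17 is odd, so the puzzle is not solvable.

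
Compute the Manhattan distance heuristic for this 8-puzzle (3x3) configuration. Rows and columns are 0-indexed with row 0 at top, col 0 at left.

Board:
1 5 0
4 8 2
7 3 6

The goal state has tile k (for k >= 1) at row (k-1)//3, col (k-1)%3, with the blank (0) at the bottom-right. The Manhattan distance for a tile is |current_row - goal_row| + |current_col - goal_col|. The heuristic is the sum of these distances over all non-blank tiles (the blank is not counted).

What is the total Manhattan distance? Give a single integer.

Tile 1: (0,0)->(0,0) = 0
Tile 5: (0,1)->(1,1) = 1
Tile 4: (1,0)->(1,0) = 0
Tile 8: (1,1)->(2,1) = 1
Tile 2: (1,2)->(0,1) = 2
Tile 7: (2,0)->(2,0) = 0
Tile 3: (2,1)->(0,2) = 3
Tile 6: (2,2)->(1,2) = 1
Sum: 0 + 1 + 0 + 1 + 2 + 0 + 3 + 1 = 8

Answer: 8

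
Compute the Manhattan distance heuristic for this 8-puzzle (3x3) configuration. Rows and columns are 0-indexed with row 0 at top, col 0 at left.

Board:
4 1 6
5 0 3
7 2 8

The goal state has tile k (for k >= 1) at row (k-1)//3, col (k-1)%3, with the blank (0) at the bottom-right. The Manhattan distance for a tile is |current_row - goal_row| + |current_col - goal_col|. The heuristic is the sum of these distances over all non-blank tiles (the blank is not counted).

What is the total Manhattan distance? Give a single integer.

Tile 4: (0,0)->(1,0) = 1
Tile 1: (0,1)->(0,0) = 1
Tile 6: (0,2)->(1,2) = 1
Tile 5: (1,0)->(1,1) = 1
Tile 3: (1,2)->(0,2) = 1
Tile 7: (2,0)->(2,0) = 0
Tile 2: (2,1)->(0,1) = 2
Tile 8: (2,2)->(2,1) = 1
Sum: 1 + 1 + 1 + 1 + 1 + 0 + 2 + 1 = 8

Answer: 8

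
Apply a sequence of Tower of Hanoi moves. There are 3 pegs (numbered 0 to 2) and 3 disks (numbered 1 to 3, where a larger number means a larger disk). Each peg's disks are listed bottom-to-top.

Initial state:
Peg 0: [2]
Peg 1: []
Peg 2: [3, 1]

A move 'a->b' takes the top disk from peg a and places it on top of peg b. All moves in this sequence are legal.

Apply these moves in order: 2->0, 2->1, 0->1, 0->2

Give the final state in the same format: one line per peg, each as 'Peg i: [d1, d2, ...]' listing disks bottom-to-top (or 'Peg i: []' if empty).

Answer: Peg 0: []
Peg 1: [3, 1]
Peg 2: [2]

Derivation:
After move 1 (2->0):
Peg 0: [2, 1]
Peg 1: []
Peg 2: [3]

After move 2 (2->1):
Peg 0: [2, 1]
Peg 1: [3]
Peg 2: []

After move 3 (0->1):
Peg 0: [2]
Peg 1: [3, 1]
Peg 2: []

After move 4 (0->2):
Peg 0: []
Peg 1: [3, 1]
Peg 2: [2]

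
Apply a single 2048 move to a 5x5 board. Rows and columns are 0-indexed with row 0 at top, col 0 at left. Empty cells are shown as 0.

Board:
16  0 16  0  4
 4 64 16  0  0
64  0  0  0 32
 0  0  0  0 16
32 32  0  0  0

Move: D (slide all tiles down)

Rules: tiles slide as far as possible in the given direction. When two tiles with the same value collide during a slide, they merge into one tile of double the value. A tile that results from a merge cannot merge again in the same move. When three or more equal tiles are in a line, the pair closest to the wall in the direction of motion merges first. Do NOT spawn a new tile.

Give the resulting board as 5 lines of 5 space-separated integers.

Slide down:
col 0: [16, 4, 64, 0, 32] -> [0, 16, 4, 64, 32]
col 1: [0, 64, 0, 0, 32] -> [0, 0, 0, 64, 32]
col 2: [16, 16, 0, 0, 0] -> [0, 0, 0, 0, 32]
col 3: [0, 0, 0, 0, 0] -> [0, 0, 0, 0, 0]
col 4: [4, 0, 32, 16, 0] -> [0, 0, 4, 32, 16]

Answer:  0  0  0  0  0
16  0  0  0  0
 4  0  0  0  4
64 64  0  0 32
32 32 32  0 16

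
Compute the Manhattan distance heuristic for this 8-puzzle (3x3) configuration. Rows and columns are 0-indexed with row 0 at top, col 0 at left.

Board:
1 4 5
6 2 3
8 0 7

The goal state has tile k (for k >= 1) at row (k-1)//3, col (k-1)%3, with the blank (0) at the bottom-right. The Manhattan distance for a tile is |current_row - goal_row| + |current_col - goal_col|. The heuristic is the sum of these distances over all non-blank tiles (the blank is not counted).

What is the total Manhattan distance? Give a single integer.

Tile 1: at (0,0), goal (0,0), distance |0-0|+|0-0| = 0
Tile 4: at (0,1), goal (1,0), distance |0-1|+|1-0| = 2
Tile 5: at (0,2), goal (1,1), distance |0-1|+|2-1| = 2
Tile 6: at (1,0), goal (1,2), distance |1-1|+|0-2| = 2
Tile 2: at (1,1), goal (0,1), distance |1-0|+|1-1| = 1
Tile 3: at (1,2), goal (0,2), distance |1-0|+|2-2| = 1
Tile 8: at (2,0), goal (2,1), distance |2-2|+|0-1| = 1
Tile 7: at (2,2), goal (2,0), distance |2-2|+|2-0| = 2
Sum: 0 + 2 + 2 + 2 + 1 + 1 + 1 + 2 = 11

Answer: 11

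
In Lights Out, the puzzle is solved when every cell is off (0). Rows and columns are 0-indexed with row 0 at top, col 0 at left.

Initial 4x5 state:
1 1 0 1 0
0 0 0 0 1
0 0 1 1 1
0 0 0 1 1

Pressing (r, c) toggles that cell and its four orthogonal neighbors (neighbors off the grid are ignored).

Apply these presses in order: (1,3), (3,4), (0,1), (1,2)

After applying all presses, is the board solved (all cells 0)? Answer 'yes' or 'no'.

After press 1 at (1,3):
1 1 0 0 0
0 0 1 1 0
0 0 1 0 1
0 0 0 1 1

After press 2 at (3,4):
1 1 0 0 0
0 0 1 1 0
0 0 1 0 0
0 0 0 0 0

After press 3 at (0,1):
0 0 1 0 0
0 1 1 1 0
0 0 1 0 0
0 0 0 0 0

After press 4 at (1,2):
0 0 0 0 0
0 0 0 0 0
0 0 0 0 0
0 0 0 0 0

Lights still on: 0

Answer: yes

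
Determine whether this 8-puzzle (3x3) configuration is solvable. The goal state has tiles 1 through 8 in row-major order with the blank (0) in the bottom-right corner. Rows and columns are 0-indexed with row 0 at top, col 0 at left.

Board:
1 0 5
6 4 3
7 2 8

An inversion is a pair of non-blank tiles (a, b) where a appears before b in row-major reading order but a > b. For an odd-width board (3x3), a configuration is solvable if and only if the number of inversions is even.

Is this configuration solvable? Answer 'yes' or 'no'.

Answer: yes

Derivation:
Inversions (pairs i<j in row-major order where tile[i] > tile[j] > 0): 10
10 is even, so the puzzle is solvable.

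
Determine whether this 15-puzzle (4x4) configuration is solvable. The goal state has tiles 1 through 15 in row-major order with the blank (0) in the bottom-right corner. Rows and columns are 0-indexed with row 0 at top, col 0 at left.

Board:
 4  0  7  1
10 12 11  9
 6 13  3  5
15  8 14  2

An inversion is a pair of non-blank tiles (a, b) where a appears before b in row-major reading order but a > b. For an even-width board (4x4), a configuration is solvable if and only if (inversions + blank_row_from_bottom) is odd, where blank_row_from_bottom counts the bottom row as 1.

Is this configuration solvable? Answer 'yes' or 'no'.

Inversions: 46
Blank is in row 0 (0-indexed from top), which is row 4 counting from the bottom (bottom = 1).
46 + 4 = 50, which is even, so the puzzle is not solvable.

Answer: no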